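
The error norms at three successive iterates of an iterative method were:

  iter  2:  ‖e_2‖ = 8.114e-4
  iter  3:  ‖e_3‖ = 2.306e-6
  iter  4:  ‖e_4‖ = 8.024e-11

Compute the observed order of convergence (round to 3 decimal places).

1.751

p ≈ ln(‖e_4‖/‖e_3‖) / ln(‖e_3‖/‖e_2‖)
  = ln(8.024e-11/2.306e-6) / ln(2.306e-6/8.114e-4)
  = ln(3.47962e-05) / ln(0.002842)
  = -10.266002 / -5.863247 ≈ 1.750907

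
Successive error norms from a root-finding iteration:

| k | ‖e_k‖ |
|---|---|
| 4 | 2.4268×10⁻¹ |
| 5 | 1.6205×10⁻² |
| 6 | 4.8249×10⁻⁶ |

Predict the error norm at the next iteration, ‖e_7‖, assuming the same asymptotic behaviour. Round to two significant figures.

First estimate the order: p ≈ ln(‖e_6‖/‖e_5‖) / ln(‖e_5‖/‖e_4‖) = ln(4.8249×10⁻⁶/1.6205×10⁻²)/ln(1.6205×10⁻²/2.4268×10⁻¹) = ln(0.000297741)/ln(0.0667752) ≈ 3.0000.
Then ‖e_7‖ ≈ ‖e_6‖·(‖e_6‖/‖e_5‖)^p = 4.8249×10⁻⁶·(0.000297741)^3.0000 = 4.8249×10⁻⁶·2.63947e-11 ≈ 1.274e-16.

1.3e-16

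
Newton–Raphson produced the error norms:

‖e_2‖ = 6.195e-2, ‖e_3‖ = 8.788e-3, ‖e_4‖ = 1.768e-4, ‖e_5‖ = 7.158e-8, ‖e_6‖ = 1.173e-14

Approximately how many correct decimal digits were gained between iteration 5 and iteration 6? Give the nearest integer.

7

Digits gained ≈ log₁₀(‖e_5‖/‖e_6‖) = log₁₀(7.158e-8/1.173e-14) = log₁₀(6.1023e+06) ≈ 6.785.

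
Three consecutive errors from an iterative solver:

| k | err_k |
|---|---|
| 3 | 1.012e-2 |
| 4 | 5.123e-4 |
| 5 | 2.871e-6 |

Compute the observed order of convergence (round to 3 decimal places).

p ≈ ln(err_5/err_4) / ln(err_4/err_3)
  = ln(2.871e-6/5.123e-4) / ln(5.123e-4/1.012e-2)
  = ln(0.00560414) / ln(0.0506225)
  = -5.184250 / -2.983359 ≈ 1.737722

1.738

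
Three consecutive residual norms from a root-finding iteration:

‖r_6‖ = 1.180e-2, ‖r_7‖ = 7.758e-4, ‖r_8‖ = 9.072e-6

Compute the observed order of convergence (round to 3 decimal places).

1.634

p ≈ ln(‖r_8‖/‖r_7‖) / ln(‖r_7‖/‖r_6‖)
  = ln(9.072e-6/7.758e-4) / ln(7.758e-4/1.180e-2)
  = ln(0.0116937) / ln(0.0657458)
  = -4.448705 / -2.721959 ≈ 1.634376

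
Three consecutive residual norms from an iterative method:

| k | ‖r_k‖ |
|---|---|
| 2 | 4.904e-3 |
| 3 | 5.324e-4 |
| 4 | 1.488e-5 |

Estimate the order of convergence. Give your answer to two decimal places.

p ≈ ln(‖r_4‖/‖r_3‖) / ln(‖r_3‖/‖r_2‖)
  = ln(1.488e-5/5.324e-4) / ln(5.324e-4/4.904e-3)
  = ln(0.0279489) / ln(0.108564)
  = -3.57738 / -2.22042 ≈ 1.61113

1.61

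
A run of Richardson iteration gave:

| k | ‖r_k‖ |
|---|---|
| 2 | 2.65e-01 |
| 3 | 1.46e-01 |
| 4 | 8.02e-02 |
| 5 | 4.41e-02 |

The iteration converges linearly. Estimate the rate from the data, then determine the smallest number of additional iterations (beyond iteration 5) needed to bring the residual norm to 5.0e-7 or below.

20

Rate ρ ≈ ‖r_5‖/‖r_4‖ = 4.41e-02/8.02e-02 = 0.5499.
After j more steps, ‖r_{5+j}‖ ≈ 4.41e-02·ρ^j; need ρ^j ≤ 5.0e-7/4.41e-02 = 1.13379e-05.
j ≥ ln(1.13379e-05)/ln(0.5499) = -11.3874/-0.59802 = 19.042.
So 20 more iterations are needed.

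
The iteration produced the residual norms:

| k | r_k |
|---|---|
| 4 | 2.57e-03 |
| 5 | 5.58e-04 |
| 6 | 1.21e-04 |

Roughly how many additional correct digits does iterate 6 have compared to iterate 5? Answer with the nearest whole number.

1

Digits gained ≈ log₁₀(r_5/r_6) = log₁₀(5.58e-04/1.21e-04) = log₁₀(4.61157) ≈ 0.664.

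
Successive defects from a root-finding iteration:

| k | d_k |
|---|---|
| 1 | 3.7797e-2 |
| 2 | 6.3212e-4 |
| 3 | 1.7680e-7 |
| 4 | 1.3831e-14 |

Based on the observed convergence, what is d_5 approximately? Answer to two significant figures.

8.5e-29

First estimate the order: p ≈ ln(d_4/d_3) / ln(d_3/d_2) = ln(1.3831e-14/1.7680e-7)/ln(1.7680e-7/6.3212e-4) = ln(7.82296e-08)/ln(0.000279694) ≈ 2.0000.
Then d_5 ≈ d_4·(d_4/d_3)^p = 1.3831e-14·(7.82296e-08)^2.0000 = 1.3831e-14·6.11987e-15 ≈ 8.464e-29.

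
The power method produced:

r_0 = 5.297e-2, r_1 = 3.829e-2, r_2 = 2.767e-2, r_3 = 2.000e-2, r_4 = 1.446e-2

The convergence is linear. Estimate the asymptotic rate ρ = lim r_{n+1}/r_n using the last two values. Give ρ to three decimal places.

ρ ≈ r_4/r_3 = 1.446e-2/2.000e-2 = 0.72300

0.723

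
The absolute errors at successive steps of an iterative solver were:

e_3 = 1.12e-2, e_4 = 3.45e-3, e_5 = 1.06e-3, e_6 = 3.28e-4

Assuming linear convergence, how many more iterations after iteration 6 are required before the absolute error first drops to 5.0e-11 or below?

14

Rate ρ ≈ e_6/e_5 = 3.28e-4/1.06e-3 = 0.3094.
After j more steps, e_{6+j} ≈ 3.28e-4·ρ^j; need ρ^j ≤ 5.0e-11/3.28e-4 = 1.52439e-07.
j ≥ ln(1.52439e-07)/ln(0.3094) = -15.6965/-1.17312 = 13.380.
So 14 more iterations are needed.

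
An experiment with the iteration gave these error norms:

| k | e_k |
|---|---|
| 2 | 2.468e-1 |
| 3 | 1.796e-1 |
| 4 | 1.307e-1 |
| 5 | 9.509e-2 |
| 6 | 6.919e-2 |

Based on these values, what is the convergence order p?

1

Consecutive ratios: e_6/e_5 = 6.919e-2/9.509e-2 = 0.727626, e_5/e_4 = 9.509e-2/1.307e-1 = 0.727544.
p ≈ ln(0.727626)/ln(0.727544) = -0.3180/-0.3181 ≈ 1.00.
So the convergence is linear (order 1).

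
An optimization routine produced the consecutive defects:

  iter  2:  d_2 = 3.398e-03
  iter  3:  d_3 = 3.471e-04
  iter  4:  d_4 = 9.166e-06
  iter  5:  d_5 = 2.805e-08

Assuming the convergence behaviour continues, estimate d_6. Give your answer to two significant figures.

2.8e-12

First estimate the order: p ≈ ln(d_5/d_4) / ln(d_4/d_3) = ln(2.805e-08/9.166e-06)/ln(9.166e-06/3.471e-04) = ln(0.00306022)/ln(0.0264074) ≈ 1.5930.
Then d_6 ≈ d_5·(d_5/d_4)^p = 2.805e-08·(0.00306022)^1.5930 = 2.805e-08·9.88107e-05 ≈ 2.772e-12.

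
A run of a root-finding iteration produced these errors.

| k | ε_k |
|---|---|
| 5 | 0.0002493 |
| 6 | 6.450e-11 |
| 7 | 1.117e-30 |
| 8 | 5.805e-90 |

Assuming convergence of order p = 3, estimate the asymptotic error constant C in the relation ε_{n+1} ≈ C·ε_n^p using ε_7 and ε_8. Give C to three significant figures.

C ≈ ε_8 / ε_7^3
  = 5.805e-90 / (1.117e-30)^3
  = 5.805e-90 / 1.39367e-90 ≈ 4.1653

4.17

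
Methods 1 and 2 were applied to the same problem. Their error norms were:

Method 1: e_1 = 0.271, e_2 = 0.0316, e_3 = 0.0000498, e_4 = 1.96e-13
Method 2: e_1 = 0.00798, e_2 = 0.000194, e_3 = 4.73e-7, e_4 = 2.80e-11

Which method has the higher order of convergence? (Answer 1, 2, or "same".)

1

Method 1: p ≈ ln(1.96e-13/0.0000498)/ln(0.0000498/0.0316) ≈ 3.00.
Method 2: p ≈ ln(2.80e-11/4.73e-7)/ln(4.73e-7/0.000194) ≈ 1.62.
Method 1 has the higher order (≈3.0 vs ≈1.6).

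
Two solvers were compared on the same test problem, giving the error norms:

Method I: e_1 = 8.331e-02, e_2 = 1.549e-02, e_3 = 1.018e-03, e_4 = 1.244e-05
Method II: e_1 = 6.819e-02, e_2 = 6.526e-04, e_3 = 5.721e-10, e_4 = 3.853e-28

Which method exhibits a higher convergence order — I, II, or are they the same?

II

Method I: p ≈ ln(1.244e-05/1.018e-03)/ln(1.018e-03/1.549e-02) ≈ 1.62.
Method II: p ≈ ln(3.853e-28/5.721e-10)/ln(5.721e-10/6.526e-04) ≈ 3.00.
Method II has the higher order (≈3.0 vs ≈1.6).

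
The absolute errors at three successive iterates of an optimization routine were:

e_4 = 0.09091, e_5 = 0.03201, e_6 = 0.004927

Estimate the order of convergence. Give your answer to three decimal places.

p ≈ ln(e_6/e_5) / ln(e_5/e_4)
  = ln(0.004927/0.03201) / ln(0.03201/0.09091)
  = ln(0.153921) / ln(0.352106)
  = -1.871316 / -1.043823 ≈ 1.792752

1.793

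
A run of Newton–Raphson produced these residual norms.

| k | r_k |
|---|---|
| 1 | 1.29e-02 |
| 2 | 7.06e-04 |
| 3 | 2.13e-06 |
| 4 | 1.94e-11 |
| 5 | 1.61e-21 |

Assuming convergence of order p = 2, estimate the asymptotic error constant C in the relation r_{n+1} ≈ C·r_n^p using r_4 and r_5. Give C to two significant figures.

4.3

C ≈ r_5 / r_4^2
  = 1.61e-21 / (1.94e-11)^2
  = 1.61e-21 / 3.7636e-22 ≈ 4.2778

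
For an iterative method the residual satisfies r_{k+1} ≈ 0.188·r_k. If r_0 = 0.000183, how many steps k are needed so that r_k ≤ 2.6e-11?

10

After k steps, r_k ≈ 0.000183·0.188^k.
Need 0.188^k ≤ 2.6e-11/0.000183 = 1.42077e-07.
k ≥ ln(1.42077e-07)/ln(0.188) = -15.7669/-1.67131 = 9.434.
Smallest integer k = 10.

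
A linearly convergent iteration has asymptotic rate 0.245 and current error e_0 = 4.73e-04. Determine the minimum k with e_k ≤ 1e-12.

15

After k steps, e_k ≈ 4.73e-04·0.245^k.
Need 0.245^k ≤ 1e-12/4.73e-04 = 2.11416e-09.
k ≥ ln(2.11416e-09)/ln(0.245) = -19.9746/-1.40650 = 14.202.
Smallest integer k = 15.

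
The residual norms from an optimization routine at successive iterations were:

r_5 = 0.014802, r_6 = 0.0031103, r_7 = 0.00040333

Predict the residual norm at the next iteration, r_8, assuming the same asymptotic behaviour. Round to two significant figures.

2.8e-5

First estimate the order: p ≈ ln(r_7/r_6) / ln(r_6/r_5) = ln(0.00040333/0.0031103)/ln(0.0031103/0.014802) = ln(0.129676)/ln(0.210127) ≈ 1.3094.
Then r_8 ≈ r_7·(r_7/r_6)^p = 0.00040333·(0.129676)^1.3094 = 0.00040333·0.0689253 ≈ 2.78e-05.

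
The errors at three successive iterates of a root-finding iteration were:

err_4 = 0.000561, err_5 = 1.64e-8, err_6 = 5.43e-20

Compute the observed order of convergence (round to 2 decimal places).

p ≈ ln(err_6/err_5) / ln(err_5/err_4)
  = ln(5.43e-20/1.64e-8) / ln(1.64e-8/0.000561)
  = ln(3.31098e-12) / ln(2.92335e-05)
  = -26.43378 / -10.44020 ≈ 2.53192

2.53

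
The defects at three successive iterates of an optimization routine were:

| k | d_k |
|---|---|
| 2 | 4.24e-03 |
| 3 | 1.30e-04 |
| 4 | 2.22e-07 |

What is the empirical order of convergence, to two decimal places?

1.83

p ≈ ln(d_4/d_3) / ln(d_3/d_2)
  = ln(2.22e-07/1.30e-04) / ln(1.30e-04/4.24e-03)
  = ln(0.00170769) / ln(0.0306604)
  = -6.37261 / -3.48478 ≈ 1.82870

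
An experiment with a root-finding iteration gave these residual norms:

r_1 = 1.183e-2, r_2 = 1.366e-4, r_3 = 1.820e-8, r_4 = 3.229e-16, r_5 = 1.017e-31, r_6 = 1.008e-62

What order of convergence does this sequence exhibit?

2

Consecutive ratios: r_6/r_5 = 1.008e-62/1.017e-31 = 9.9115e-32, r_5/r_4 = 1.017e-31/3.229e-16 = 3.14958e-16.
p ≈ ln(9.9115e-32)/ln(3.14958e-16) = -71.3890/-35.6941 ≈ 2.00.
So the convergence is quadratic (order 2).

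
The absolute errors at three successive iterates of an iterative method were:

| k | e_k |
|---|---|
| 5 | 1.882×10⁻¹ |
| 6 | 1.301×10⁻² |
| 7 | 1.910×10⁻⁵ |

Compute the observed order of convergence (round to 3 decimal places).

2.442

p ≈ ln(e_7/e_6) / ln(e_6/e_5)
  = ln(1.910×10⁻⁵/1.301×10⁻²) / ln(1.301×10⁻²/1.882×10⁻¹)
  = ln(0.0014681) / ln(0.0691286)
  = -6.523786 / -2.671787 ≈ 2.441731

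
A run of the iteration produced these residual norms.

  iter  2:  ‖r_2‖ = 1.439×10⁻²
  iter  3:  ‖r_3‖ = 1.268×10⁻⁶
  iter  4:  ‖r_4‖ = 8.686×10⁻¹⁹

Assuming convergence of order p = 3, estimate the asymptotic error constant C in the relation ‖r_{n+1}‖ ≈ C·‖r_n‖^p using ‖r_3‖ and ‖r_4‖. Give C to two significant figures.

0.43

C ≈ ‖r_4‖ / ‖r_3‖^3
  = 8.686×10⁻¹⁹ / (1.268×10⁻⁶)^3
  = 8.686×10⁻¹⁹ / 2.03872e-18 ≈ 0.42605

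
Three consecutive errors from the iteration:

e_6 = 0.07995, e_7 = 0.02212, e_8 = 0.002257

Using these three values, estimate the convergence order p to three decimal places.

1.776

p ≈ ln(e_8/e_7) / ln(e_7/e_6)
  = ln(0.002257/0.02212) / ln(0.02212/0.07995)
  = ln(0.102034) / ln(0.276673)
  = -2.282449 / -1.284919 ≈ 1.776337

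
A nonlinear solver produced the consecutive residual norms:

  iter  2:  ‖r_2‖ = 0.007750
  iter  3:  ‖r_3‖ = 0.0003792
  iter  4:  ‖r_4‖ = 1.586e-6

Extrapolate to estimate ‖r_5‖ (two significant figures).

First estimate the order: p ≈ ln(‖r_4‖/‖r_3‖) / ln(‖r_3‖/‖r_2‖) = ln(1.586e-6/0.0003792)/ln(0.0003792/0.007750) = ln(0.00418249)/ln(0.048929) ≈ 1.8151.
Then ‖r_5‖ ≈ ‖r_4‖·(‖r_4‖/‖r_3‖)^p = 1.586e-6·(0.00418249)^1.8151 = 1.586e-6·4.81578e-05 ≈ 7.638e-11.

7.6e-11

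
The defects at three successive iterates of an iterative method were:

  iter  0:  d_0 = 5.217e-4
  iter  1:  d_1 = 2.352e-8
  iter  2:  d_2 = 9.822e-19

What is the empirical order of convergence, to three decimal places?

2.388

p ≈ ln(d_2/d_1) / ln(d_1/d_0)
  = ln(9.822e-19/2.352e-8) / ln(2.352e-8/5.217e-4)
  = ln(4.17602e-11) / ln(4.50834e-05)
  = -23.899077 / -10.006996 ≈ 2.388237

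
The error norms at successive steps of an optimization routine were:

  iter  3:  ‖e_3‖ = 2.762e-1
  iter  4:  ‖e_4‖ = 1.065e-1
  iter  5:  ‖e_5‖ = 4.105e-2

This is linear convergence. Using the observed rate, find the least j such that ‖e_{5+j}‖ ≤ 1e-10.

21

Rate ρ ≈ ‖e_5‖/‖e_4‖ = 4.105e-2/1.065e-1 = 0.3854.
After j more steps, ‖e_{5+j}‖ ≈ 4.105e-2·ρ^j; need ρ^j ≤ 1e-10/4.105e-2 = 2.43605e-09.
j ≥ ln(2.43605e-09)/ln(0.3854) = -19.8329/-0.95347 = 20.801.
So 21 more iterations are needed.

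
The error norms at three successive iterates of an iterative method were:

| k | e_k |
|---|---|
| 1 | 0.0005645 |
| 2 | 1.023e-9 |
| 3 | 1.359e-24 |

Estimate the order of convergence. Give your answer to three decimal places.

p ≈ ln(e_3/e_2) / ln(e_2/e_1)
  = ln(1.359e-24/1.023e-9) / ln(1.023e-9/0.0005645)
  = ln(1.32845e-15) / ln(1.81222e-06)
  = -34.254764 / -13.220958 ≈ 2.590944

2.591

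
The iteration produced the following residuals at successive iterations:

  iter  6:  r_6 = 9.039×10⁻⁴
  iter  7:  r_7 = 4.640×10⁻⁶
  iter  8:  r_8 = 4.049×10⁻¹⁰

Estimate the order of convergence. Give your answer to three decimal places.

1.773

p ≈ ln(r_8/r_7) / ln(r_7/r_6)
  = ln(4.049×10⁻¹⁰/4.640×10⁻⁶) / ln(4.640×10⁻⁶/9.039×10⁻⁴)
  = ln(8.72629e-05) / ln(0.00513331)
  = -9.346585 / -5.272005 ≈ 1.772871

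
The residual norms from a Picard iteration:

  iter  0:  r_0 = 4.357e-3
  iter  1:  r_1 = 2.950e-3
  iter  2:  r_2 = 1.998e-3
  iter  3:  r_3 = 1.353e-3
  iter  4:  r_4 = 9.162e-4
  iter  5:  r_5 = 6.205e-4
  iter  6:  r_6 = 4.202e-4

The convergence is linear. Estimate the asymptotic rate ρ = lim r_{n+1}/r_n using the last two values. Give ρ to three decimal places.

0.677

ρ ≈ r_6/r_5 = 4.202e-4/6.205e-4 = 0.67720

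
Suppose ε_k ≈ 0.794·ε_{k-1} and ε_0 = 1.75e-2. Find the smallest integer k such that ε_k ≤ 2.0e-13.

After k steps, ε_k ≈ 1.75e-2·0.794^k.
Need 0.794^k ≤ 2.0e-13/1.75e-2 = 1.14286e-11.
k ≥ ln(1.14286e-11)/ln(0.794) = -25.1949/-0.23067 = 109.225.
Smallest integer k = 110.

110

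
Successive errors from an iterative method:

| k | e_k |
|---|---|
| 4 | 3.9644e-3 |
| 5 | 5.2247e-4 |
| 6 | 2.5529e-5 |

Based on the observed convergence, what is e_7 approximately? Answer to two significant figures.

First estimate the order: p ≈ ln(e_6/e_5) / ln(e_5/e_4) = ln(2.5529e-5/5.2247e-4)/ln(5.2247e-4/3.9644e-3) = ln(0.0488621)/ln(0.13179) ≈ 1.4896.
Then e_7 ≈ e_6·(e_6/e_5)^p = 2.5529e-5·(0.0488621)^1.4896 = 2.5529e-5·0.0111453 ≈ 2.845e-07.

2.8e-7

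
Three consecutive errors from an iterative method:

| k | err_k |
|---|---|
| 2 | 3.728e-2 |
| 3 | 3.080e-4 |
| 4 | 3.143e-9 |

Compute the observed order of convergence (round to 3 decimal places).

2.396

p ≈ ln(err_4/err_3) / ln(err_3/err_2)
  = ln(3.143e-9/3.080e-4) / ln(3.080e-4/3.728e-2)
  = ln(1.02045e-05) / ln(0.0082618)
  = -11.492682 / -4.796113 ≈ 2.396249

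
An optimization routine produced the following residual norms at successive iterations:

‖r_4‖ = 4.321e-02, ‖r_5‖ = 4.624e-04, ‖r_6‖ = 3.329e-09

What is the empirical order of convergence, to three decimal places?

p ≈ ln(‖r_6‖/‖r_5‖) / ln(‖r_5‖/‖r_4‖)
  = ln(3.329e-09/4.624e-04) / ln(4.624e-04/4.321e-02)
  = ln(7.19939e-06) / ln(0.0107012)
  = -11.841514 / -4.537399 ≈ 2.609758

2.610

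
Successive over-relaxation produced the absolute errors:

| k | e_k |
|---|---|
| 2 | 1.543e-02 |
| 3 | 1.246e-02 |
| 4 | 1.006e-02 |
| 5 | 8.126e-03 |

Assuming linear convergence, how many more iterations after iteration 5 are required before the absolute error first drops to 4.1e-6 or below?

36

Rate ρ ≈ e_5/e_4 = 8.126e-03/1.006e-02 = 0.8078.
After j more steps, e_{5+j} ≈ 8.126e-03·ρ^j; need ρ^j ≤ 4.1e-6/8.126e-03 = 0.000504553.
j ≥ ln(0.000504553)/ln(0.8078) = -7.5918/-0.21344 = 35.569.
So 36 more iterations are needed.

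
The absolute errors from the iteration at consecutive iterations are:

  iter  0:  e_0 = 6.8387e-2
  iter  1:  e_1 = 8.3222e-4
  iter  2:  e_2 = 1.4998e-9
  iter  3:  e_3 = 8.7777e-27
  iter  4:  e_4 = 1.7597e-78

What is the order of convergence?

3

Consecutive ratios: e_4/e_3 = 1.7597e-78/8.7777e-27 = 2.00474e-52, e_3/e_2 = 8.7777e-27/1.4998e-9 = 5.85258e-18.
p ≈ ln(2.00474e-52)/ln(5.85258e-18) = -119.0389/-39.6796 ≈ 3.00.
So the convergence is cubic (order 3).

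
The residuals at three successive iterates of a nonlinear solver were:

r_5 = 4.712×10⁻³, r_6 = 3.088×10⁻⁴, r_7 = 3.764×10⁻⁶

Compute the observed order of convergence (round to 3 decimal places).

1.617

p ≈ ln(r_7/r_6) / ln(r_6/r_5)
  = ln(3.764×10⁻⁶/3.088×10⁻⁴) / ln(3.088×10⁻⁴/4.712×10⁻³)
  = ln(0.0121891) / ln(0.0655348)
  = -4.407213 / -2.725174 ≈ 1.617223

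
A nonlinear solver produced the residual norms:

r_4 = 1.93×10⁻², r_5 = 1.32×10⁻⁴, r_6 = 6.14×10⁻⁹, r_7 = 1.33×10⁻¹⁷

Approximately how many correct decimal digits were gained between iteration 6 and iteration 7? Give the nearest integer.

Digits gained ≈ log₁₀(r_6/r_7) = log₁₀(6.14×10⁻⁹/1.33×10⁻¹⁷) = log₁₀(4.61654e+08) ≈ 8.664.

9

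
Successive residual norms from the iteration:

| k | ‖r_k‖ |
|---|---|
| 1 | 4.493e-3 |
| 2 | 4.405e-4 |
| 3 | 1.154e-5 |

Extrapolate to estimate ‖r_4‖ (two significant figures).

3.8e-8

First estimate the order: p ≈ ln(‖r_3‖/‖r_2‖) / ln(‖r_2‖/‖r_1‖) = ln(1.154e-5/4.405e-4)/ln(4.405e-4/4.493e-3) = ln(0.0261975)/ln(0.0980414) ≈ 1.5683.
Then ‖r_4‖ ≈ ‖r_3‖·(‖r_3‖/‖r_2‖)^p = 1.154e-5·(0.0261975)^1.5683 = 1.154e-5·0.00330641 ≈ 3.816e-08.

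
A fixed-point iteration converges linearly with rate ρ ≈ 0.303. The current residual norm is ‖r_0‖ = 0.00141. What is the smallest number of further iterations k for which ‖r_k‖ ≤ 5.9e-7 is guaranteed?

7

After k steps, ‖r_k‖ ≈ 0.00141·0.303^k.
Need 0.303^k ≤ 5.9e-7/0.00141 = 0.00041844.
k ≥ ln(0.00041844)/ln(0.303) = -7.7790/-1.19402 = 6.515.
Smallest integer k = 7.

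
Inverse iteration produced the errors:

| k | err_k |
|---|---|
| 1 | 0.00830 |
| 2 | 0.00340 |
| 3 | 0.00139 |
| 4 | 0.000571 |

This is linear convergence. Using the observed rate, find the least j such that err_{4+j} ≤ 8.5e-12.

Rate ρ ≈ err_4/err_3 = 0.000571/0.00139 = 0.4108.
After j more steps, err_{4+j} ≈ 0.000571·ρ^j; need ρ^j ≤ 8.5e-12/0.000571 = 1.48862e-08.
j ≥ ln(1.48862e-08)/ln(0.4108) = -18.0228/-0.88965 = 20.258.
So 21 more iterations are needed.

21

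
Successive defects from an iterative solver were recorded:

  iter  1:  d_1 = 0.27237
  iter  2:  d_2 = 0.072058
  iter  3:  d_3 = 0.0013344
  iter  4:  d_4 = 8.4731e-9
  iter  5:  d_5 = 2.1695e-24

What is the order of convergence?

3

Consecutive ratios: d_5/d_4 = 2.1695e-24/8.4731e-9 = 2.56046e-16, d_4/d_3 = 8.4731e-9/0.0013344 = 6.34975e-06.
p ≈ ln(2.56046e-16)/ln(6.34975e-06) = -35.9012/-11.9671 ≈ 3.00.
So the convergence is cubic (order 3).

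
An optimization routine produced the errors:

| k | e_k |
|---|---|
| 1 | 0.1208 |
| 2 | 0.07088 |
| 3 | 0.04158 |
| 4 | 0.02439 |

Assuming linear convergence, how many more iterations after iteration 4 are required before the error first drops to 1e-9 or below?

Rate ρ ≈ e_4/e_3 = 0.02439/0.04158 = 0.5866.
After j more steps, e_{4+j} ≈ 0.02439·ρ^j; need ρ^j ≤ 1e-9/0.02439 = 4.10004e-08.
j ≥ ln(4.10004e-08)/ln(0.5866) = -17.0097/-0.53341 = 31.889.
So 32 more iterations are needed.

32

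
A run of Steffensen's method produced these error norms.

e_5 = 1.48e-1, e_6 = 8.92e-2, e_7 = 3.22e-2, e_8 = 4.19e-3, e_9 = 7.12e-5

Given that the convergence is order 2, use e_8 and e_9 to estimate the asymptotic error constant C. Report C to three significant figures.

4.06

C ≈ e_9 / e_8^2
  = 7.12e-5 / (4.19e-3)^2
  = 7.12e-5 / 1.75561e-05 ≈ 4.0556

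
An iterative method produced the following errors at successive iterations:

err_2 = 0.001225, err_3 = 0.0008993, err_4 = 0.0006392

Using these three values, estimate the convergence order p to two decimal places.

p ≈ ln(err_4/err_3) / ln(err_3/err_2)
  = ln(0.0006392/0.0008993) / ln(0.0008993/0.001225)
  = ln(0.710775) / ln(0.734122)
  = -0.34140 / -0.30908 ≈ 1.10457

1.10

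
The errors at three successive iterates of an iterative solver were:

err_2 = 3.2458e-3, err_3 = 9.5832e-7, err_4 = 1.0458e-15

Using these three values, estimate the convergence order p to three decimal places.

2.539

p ≈ ln(err_4/err_3) / ln(err_3/err_2)
  = ln(1.0458e-15/9.5832e-7) / ln(9.5832e-7/3.2458e-3)
  = ln(1.09128e-09) / ln(0.000295249)
  = -20.635915 / -8.127691 ≈ 2.538964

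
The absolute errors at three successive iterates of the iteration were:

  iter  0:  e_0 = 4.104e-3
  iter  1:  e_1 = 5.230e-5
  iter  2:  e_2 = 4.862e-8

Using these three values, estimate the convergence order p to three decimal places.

p ≈ ln(e_2/e_1) / ln(e_1/e_0)
  = ln(4.862e-8/5.230e-5) / ln(5.230e-5/4.104e-3)
  = ln(0.000929637) / ln(0.0127437)
  = -6.980716 / -4.362718 ≈ 1.600084

1.600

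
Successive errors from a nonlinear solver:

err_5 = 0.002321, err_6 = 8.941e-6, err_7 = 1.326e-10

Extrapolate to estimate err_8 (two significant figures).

2.9e-20

First estimate the order: p ≈ ln(err_7/err_6) / ln(err_6/err_5) = ln(1.326e-10/8.941e-6)/ln(8.941e-6/0.002321) = ln(1.48306e-05)/ln(0.00385222) ≈ 2.0001.
Then err_8 ≈ err_7·(err_7/err_6)^p = 1.326e-10·(1.48306e-05)^2.0001 = 1.326e-10·2.19702e-10 ≈ 2.913e-20.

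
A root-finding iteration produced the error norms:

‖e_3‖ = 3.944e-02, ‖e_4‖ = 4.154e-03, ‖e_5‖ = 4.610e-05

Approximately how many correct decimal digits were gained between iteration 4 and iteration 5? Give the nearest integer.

Digits gained ≈ log₁₀(‖e_4‖/‖e_5‖) = log₁₀(4.154e-03/4.610e-05) = log₁₀(90.1085) ≈ 1.955.

2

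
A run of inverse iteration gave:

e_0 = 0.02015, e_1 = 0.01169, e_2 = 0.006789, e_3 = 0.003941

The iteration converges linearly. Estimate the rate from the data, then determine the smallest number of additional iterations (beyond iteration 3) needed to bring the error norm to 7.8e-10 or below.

Rate ρ ≈ e_3/e_2 = 0.003941/0.006789 = 0.5805.
After j more steps, e_{3+j} ≈ 0.003941·ρ^j; need ρ^j ≤ 7.8e-10/0.003941 = 1.97919e-07.
j ≥ ln(1.97919e-07)/ln(0.5805) = -15.4354/-0.54387 = 28.381.
So 29 more iterations are needed.

29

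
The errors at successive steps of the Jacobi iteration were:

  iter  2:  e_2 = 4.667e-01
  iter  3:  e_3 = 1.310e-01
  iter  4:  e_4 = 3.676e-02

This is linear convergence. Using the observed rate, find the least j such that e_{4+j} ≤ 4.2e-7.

Rate ρ ≈ e_4/e_3 = 3.676e-02/1.310e-01 = 0.2806.
After j more steps, e_{4+j} ≈ 3.676e-02·ρ^j; need ρ^j ≤ 4.2e-7/3.676e-02 = 1.14255e-05.
j ≥ ln(1.14255e-05)/ln(0.2806) = -11.3797/-1.27083 = 8.955.
So 9 more iterations are needed.

9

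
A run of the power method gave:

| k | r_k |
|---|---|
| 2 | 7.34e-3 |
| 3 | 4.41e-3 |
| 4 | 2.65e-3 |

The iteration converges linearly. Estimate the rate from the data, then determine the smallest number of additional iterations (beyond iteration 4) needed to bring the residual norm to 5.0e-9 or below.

Rate ρ ≈ r_4/r_3 = 2.65e-3/4.41e-3 = 0.6009.
After j more steps, r_{4+j} ≈ 2.65e-3·ρ^j; need ρ^j ≤ 5.0e-9/2.65e-3 = 1.88679e-06.
j ≥ ln(1.88679e-06)/ln(0.6009) = -13.1806/-0.50933 = 25.878.
So 26 more iterations are needed.

26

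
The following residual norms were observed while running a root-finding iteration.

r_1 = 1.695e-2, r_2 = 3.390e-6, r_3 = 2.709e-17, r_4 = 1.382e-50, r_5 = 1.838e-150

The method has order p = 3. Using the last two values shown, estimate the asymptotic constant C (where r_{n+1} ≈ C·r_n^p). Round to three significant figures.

C ≈ r_5 / r_4^3
  = 1.838e-150 / (1.382e-50)^3
  = 1.838e-150 / 2.63951e-150 ≈ 0.69634

0.696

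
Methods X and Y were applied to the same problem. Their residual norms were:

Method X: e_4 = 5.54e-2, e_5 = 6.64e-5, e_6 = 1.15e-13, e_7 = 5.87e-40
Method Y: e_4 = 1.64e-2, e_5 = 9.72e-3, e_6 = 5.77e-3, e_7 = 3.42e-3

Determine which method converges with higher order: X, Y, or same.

X

Method X: p ≈ ln(5.87e-40/1.15e-13)/ln(1.15e-13/6.64e-5) ≈ 3.00.
Method Y: p ≈ ln(3.42e-3/5.77e-3)/ln(5.77e-3/9.72e-3) ≈ 1.00.
Method X has the higher order (≈3.0 vs ≈1.0).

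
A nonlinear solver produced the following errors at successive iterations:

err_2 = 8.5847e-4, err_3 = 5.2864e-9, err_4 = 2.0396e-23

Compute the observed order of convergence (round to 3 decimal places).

2.766

p ≈ ln(err_4/err_3) / ln(err_3/err_2)
  = ln(2.0396e-23/5.2864e-9) / ln(5.2864e-9/8.5847e-4)
  = ln(3.8582e-15) / ln(6.15793e-06)
  = -33.188576 / -11.997770 ≈ 2.766229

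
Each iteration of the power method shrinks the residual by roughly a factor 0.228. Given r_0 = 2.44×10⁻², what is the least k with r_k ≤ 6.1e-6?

6

After k steps, r_k ≈ 2.44×10⁻²·0.228^k.
Need 0.228^k ≤ 6.1e-6/2.44×10⁻² = 0.00025.
k ≥ ln(0.00025)/ln(0.228) = -8.2940/-1.47841 = 5.610.
Smallest integer k = 6.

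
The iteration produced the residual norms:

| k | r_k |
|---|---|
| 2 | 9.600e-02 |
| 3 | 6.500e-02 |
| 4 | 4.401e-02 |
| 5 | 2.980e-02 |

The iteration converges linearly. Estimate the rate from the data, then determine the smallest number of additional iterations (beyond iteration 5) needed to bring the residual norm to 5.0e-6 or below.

23

Rate ρ ≈ r_5/r_4 = 2.980e-02/4.401e-02 = 0.6771.
After j more steps, r_{5+j} ≈ 2.980e-02·ρ^j; need ρ^j ≤ 5.0e-6/2.980e-02 = 0.000167785.
j ≥ ln(0.000167785)/ln(0.6771) = -8.6928/-0.38994 = 22.293.
So 23 more iterations are needed.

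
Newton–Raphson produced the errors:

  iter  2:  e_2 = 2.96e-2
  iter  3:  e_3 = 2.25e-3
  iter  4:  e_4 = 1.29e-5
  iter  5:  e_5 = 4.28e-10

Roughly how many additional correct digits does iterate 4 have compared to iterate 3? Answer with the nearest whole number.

2

Digits gained ≈ log₁₀(e_3/e_4) = log₁₀(2.25e-3/1.29e-5) = log₁₀(174.419) ≈ 2.242.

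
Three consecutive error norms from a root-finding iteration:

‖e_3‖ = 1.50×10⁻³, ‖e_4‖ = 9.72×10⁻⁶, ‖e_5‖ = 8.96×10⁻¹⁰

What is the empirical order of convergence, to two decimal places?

p ≈ ln(‖e_5‖/‖e_4‖) / ln(‖e_4‖/‖e_3‖)
  = ln(8.96×10⁻¹⁰/9.72×10⁻⁶) / ln(9.72×10⁻⁶/1.50×10⁻³)
  = ln(9.21811e-05) / ln(0.00648)
  = -9.29176 / -5.03903 ≈ 1.84396

1.84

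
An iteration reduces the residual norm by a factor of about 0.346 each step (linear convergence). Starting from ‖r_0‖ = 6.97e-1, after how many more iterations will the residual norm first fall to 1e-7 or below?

15

After k steps, ‖r_k‖ ≈ 6.97e-1·0.346^k.
Need 0.346^k ≤ 1e-7/6.97e-1 = 1.43472e-07.
k ≥ ln(1.43472e-07)/ln(0.346) = -15.7571/-1.06132 = 14.847.
Smallest integer k = 15.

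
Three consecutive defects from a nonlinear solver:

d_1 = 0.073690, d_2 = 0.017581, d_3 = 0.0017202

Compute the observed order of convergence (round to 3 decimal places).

p ≈ ln(d_3/d_2) / ln(d_2/d_1)
  = ln(0.0017202/0.017581) / ln(0.017581/0.073690)
  = ln(0.0978443) / ln(0.238581)
  = -2.324378 / -1.433046 ≈ 1.621984

1.622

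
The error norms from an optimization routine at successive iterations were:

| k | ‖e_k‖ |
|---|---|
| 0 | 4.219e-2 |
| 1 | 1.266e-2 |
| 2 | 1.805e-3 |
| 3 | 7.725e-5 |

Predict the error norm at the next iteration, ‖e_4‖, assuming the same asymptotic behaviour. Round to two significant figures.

First estimate the order: p ≈ ln(‖e_3‖/‖e_2‖) / ln(‖e_2‖/‖e_1‖) = ln(7.725e-5/1.805e-3)/ln(1.805e-3/1.266e-2) = ln(0.0427978)/ln(0.142575) ≈ 1.6178.
Then ‖e_4‖ ≈ ‖e_3‖·(‖e_3‖/‖e_2‖)^p = 7.725e-5·(0.0427978)^1.6178 = 7.725e-5·0.00610821 ≈ 4.719e-07.

4.7e-7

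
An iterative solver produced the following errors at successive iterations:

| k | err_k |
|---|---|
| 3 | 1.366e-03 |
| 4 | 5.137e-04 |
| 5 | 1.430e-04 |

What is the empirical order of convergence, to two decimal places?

p ≈ ln(err_5/err_4) / ln(err_4/err_3)
  = ln(1.430e-04/5.137e-04) / ln(5.137e-04/1.366e-03)
  = ln(0.278373) / ln(0.376061)
  = -1.27879 / -0.97800 ≈ 1.30756

1.31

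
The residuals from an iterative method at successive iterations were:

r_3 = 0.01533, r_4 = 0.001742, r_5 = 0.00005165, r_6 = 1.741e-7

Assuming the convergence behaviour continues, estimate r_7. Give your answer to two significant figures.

First estimate the order: p ≈ ln(r_6/r_5) / ln(r_5/r_4) = ln(1.741e-7/0.00005165)/ln(0.00005165/0.001742) = ln(0.00337076)/ln(0.0296498) ≈ 1.6180.
Then r_7 ≈ r_6·(r_6/r_5)^p = 1.741e-7·(0.00337076)^1.6180 = 1.741e-7·9.99686e-05 ≈ 1.74e-11.

1.7e-11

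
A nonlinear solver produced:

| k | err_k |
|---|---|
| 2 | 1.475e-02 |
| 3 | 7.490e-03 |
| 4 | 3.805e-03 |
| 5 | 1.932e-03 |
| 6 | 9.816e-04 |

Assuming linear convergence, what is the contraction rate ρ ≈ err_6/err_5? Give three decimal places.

0.508

ρ ≈ err_6/err_5 = 9.816e-04/1.932e-03 = 0.50807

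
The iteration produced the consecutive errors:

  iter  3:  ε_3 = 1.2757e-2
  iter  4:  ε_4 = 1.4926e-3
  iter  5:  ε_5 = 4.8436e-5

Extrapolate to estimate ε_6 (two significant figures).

First estimate the order: p ≈ ln(ε_5/ε_4) / ln(ε_4/ε_3) = ln(4.8436e-5/1.4926e-3)/ln(1.4926e-3/1.2757e-2) = ln(0.0324508)/ln(0.117002) ≈ 1.5977.
Then ε_6 ≈ ε_5·(ε_5/ε_4)^p = 4.8436e-5·(0.0324508)^1.5977 = 4.8436e-5·0.00418201 ≈ 2.026e-07.

2.0e-7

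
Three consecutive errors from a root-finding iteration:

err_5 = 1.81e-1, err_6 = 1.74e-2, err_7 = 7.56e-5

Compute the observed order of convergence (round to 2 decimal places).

p ≈ ln(err_7/err_6) / ln(err_6/err_5)
  = ln(7.56e-5/1.74e-2) / ln(1.74e-2/1.81e-1)
  = ln(0.00434483) / ln(0.0961326)
  = -5.43877 / -2.34203 ≈ 2.32225

2.32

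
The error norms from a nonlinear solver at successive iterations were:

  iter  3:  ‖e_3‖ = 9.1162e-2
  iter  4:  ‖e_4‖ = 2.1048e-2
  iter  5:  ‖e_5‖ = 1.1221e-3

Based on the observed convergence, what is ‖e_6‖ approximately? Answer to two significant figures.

3.2e-6

First estimate the order: p ≈ ln(‖e_5‖/‖e_4‖) / ln(‖e_4‖/‖e_3‖) = ln(1.1221e-3/2.1048e-2)/ln(2.1048e-2/9.1162e-2) = ln(0.0533115)/ln(0.230886) ≈ 2.0000.
Then ‖e_6‖ ≈ ‖e_5‖·(‖e_5‖/‖e_4‖)^p = 1.1221e-3·(0.0533115)^2.0000 = 1.1221e-3·0.00284212 ≈ 3.189e-06.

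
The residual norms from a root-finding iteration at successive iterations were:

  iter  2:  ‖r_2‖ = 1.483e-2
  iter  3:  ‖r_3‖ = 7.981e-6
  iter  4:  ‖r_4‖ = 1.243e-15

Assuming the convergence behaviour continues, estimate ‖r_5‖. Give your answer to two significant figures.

First estimate the order: p ≈ ln(‖r_4‖/‖r_3‖) / ln(‖r_3‖/‖r_2‖) = ln(1.243e-15/7.981e-6)/ln(7.981e-6/1.483e-2) = ln(1.55745e-10)/ln(0.000538166) ≈ 3.0001.
Then ‖r_5‖ ≈ ‖r_4‖·(‖r_4‖/‖r_3‖)^p = 1.243e-15·(1.55745e-10)^3.0001 = 1.243e-15·3.76931e-30 ≈ 4.685e-45.

4.7e-45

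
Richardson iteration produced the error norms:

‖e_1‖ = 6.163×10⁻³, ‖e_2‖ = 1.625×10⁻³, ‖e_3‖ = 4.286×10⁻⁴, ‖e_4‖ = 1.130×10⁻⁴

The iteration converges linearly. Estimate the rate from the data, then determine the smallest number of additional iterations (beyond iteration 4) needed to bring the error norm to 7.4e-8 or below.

Rate ρ ≈ ‖e_4‖/‖e_3‖ = 1.130×10⁻⁴/4.286×10⁻⁴ = 0.2636.
After j more steps, ‖e_{4+j}‖ ≈ 1.130×10⁻⁴·ρ^j; need ρ^j ≤ 7.4e-8/1.130×10⁻⁴ = 0.000654867.
j ≥ ln(0.000654867)/ln(0.2636) = -7.3311/-1.33332 = 5.498.
So 6 more iterations are needed.

6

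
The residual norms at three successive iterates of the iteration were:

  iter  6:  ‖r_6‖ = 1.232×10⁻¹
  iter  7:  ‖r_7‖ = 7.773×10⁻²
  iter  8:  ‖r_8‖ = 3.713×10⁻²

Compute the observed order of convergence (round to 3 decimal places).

p ≈ ln(‖r_8‖/‖r_7‖) / ln(‖r_7‖/‖r_6‖)
  = ln(3.713×10⁻²/7.773×10⁻²) / ln(7.773×10⁻²/1.232×10⁻¹)
  = ln(0.477679) / ln(0.630925)
  = -0.738816 / -0.460568 ≈ 1.604141

1.604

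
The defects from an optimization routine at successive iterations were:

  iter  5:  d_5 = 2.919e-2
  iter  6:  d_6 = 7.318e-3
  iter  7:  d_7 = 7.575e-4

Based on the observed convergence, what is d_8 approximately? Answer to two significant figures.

First estimate the order: p ≈ ln(d_7/d_6) / ln(d_6/d_5) = ln(7.575e-4/7.318e-3)/ln(7.318e-3/2.919e-2) = ln(0.103512)/ln(0.250702) ≈ 1.6394.
Then d_8 ≈ d_7·(d_7/d_6)^p = 7.575e-4·(0.103512)^1.6394 = 7.575e-4·0.0242759 ≈ 1.839e-05.

1.8e-5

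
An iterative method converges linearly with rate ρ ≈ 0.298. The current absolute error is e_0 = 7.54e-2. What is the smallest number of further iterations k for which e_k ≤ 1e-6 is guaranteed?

After k steps, e_k ≈ 7.54e-2·0.298^k.
Need 0.298^k ≤ 1e-6/7.54e-2 = 1.32626e-05.
k ≥ ln(1.32626e-05)/ln(0.298) = -11.2306/-1.21066 = 9.276.
Smallest integer k = 10.

10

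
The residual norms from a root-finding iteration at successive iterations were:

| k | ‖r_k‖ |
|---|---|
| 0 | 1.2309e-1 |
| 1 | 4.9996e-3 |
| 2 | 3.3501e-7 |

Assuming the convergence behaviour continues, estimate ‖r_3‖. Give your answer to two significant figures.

First estimate the order: p ≈ ln(‖r_2‖/‖r_1‖) / ln(‖r_1‖/‖r_0‖) = ln(3.3501e-7/4.9996e-3)/ln(4.9996e-3/1.2309e-1) = ln(6.70074e-05)/ln(0.0406174) ≈ 3.0000.
Then ‖r_3‖ ≈ ‖r_2‖·(‖r_2‖/‖r_1‖)^p = 3.3501e-7·(6.70074e-05)^3.0000 = 3.3501e-7·3.00863e-13 ≈ 1.008e-19.

1.0e-19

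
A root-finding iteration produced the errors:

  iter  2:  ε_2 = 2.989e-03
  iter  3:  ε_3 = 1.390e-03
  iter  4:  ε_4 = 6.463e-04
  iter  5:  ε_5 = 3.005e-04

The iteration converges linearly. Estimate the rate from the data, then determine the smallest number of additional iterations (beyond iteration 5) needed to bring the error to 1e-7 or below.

11

Rate ρ ≈ ε_5/ε_4 = 3.005e-04/6.463e-04 = 0.4650.
After j more steps, ε_{5+j} ≈ 3.005e-04·ρ^j; need ρ^j ≤ 1e-7/3.005e-04 = 0.000332779.
j ≥ ln(0.000332779)/ln(0.4650) = -8.0080/-0.76572 = 10.458.
So 11 more iterations are needed.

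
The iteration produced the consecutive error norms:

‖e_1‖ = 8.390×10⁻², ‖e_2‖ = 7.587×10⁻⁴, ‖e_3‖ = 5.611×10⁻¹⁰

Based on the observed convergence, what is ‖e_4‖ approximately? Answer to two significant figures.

First estimate the order: p ≈ ln(‖e_3‖/‖e_2‖) / ln(‖e_2‖/‖e_1‖) = ln(5.611×10⁻¹⁰/7.587×10⁻⁴)/ln(7.587×10⁻⁴/8.390×10⁻²) = ln(7.39555e-07)/ln(0.00904291) ≈ 3.0000.
Then ‖e_4‖ ≈ ‖e_3‖·(‖e_3‖/‖e_2‖)^p = 5.611×10⁻¹⁰·(7.39555e-07)^3.0000 = 5.611×10⁻¹⁰·4.04493e-19 ≈ 2.27e-28.

2.3e-28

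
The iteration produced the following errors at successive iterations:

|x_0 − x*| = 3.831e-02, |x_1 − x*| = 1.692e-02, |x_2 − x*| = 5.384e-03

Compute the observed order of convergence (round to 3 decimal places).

1.401

p ≈ ln(|x_2 − x*|/|x_1 − x*|) / ln(|x_1 − x*|/|x_0 − x*|)
  = ln(5.384e-03/1.692e-02) / ln(1.692e-02/3.831e-02)
  = ln(0.318203) / ln(0.44166)
  = -1.145066 / -0.817215 ≈ 1.401181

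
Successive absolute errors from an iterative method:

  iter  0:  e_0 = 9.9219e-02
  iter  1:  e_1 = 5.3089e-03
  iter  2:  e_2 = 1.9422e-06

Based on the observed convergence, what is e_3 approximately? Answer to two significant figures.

First estimate the order: p ≈ ln(e_2/e_1) / ln(e_1/e_0) = ln(1.9422e-06/5.3089e-03)/ln(5.3089e-03/9.9219e-02) = ln(0.000365838)/ln(0.0535069) ≈ 2.7027.
Then e_3 ≈ e_2·(e_2/e_1)^p = 1.9422e-06·(0.000365838)^2.7027 = 1.9422e-06·5.14755e-10 ≈ 9.998e-16.

1.0e-15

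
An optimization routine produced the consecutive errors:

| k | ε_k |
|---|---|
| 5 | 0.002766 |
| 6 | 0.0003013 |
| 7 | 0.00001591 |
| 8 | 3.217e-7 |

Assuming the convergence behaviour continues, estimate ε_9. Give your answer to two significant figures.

1.8e-9

First estimate the order: p ≈ ln(ε_8/ε_7) / ln(ε_7/ε_6) = ln(3.217e-7/0.00001591)/ln(0.00001591/0.0003013) = ln(0.02022)/ln(0.0528045) ≈ 1.3264.
Then ε_9 ≈ ε_8·(ε_8/ε_7)^p = 3.217e-7·(0.02022)^1.3264 = 3.217e-7·0.00565963 ≈ 1.821e-09.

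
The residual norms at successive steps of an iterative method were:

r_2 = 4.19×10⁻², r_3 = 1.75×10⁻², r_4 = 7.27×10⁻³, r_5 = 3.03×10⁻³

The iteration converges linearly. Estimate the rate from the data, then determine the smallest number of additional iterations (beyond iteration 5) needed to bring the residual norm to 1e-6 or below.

Rate ρ ≈ r_5/r_4 = 3.03×10⁻³/7.27×10⁻³ = 0.4168.
After j more steps, r_{5+j} ≈ 3.03×10⁻³·ρ^j; need ρ^j ≤ 1e-6/3.03×10⁻³ = 0.000330033.
j ≥ ln(0.000330033)/ln(0.4168) = -8.0163/-0.87515 = 9.160.
So 10 more iterations are needed.

10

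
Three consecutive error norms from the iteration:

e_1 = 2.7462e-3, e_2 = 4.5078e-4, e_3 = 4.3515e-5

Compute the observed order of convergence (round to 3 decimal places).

p ≈ ln(e_3/e_2) / ln(e_2/e_1)
  = ln(4.3515e-5/4.5078e-4) / ln(4.5078e-4/2.7462e-3)
  = ln(0.0965327) / ln(0.164147)
  = -2.337873 / -1.806993 ≈ 1.293792

1.294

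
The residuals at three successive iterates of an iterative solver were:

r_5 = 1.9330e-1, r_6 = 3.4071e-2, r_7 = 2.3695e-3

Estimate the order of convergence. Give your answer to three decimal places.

p ≈ ln(r_7/r_6) / ln(r_6/r_5)
  = ln(2.3695e-3/3.4071e-2) / ln(3.4071e-2/1.9330e-1)
  = ln(0.0695459) / ln(0.17626)
  = -2.665768 / -1.735795 ≈ 1.535762

1.536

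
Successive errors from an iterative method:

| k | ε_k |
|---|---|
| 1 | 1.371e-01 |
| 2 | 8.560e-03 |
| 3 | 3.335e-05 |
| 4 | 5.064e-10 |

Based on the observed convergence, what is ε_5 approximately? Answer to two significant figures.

First estimate the order: p ≈ ln(ε_4/ε_3) / ln(ε_3/ε_2) = ln(5.064e-10/3.335e-05)/ln(3.335e-05/8.560e-03) = ln(1.51844e-05)/ln(0.00389603) ≈ 1.9999.
Then ε_5 ≈ ε_4·(ε_4/ε_3)^p = 5.064e-10·(1.51844e-05)^1.9999 = 5.064e-10·2.30822e-10 ≈ 1.169e-19.

1.2e-19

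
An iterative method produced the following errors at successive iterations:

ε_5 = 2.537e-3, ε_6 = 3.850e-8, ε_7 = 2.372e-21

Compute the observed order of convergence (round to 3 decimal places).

2.741

p ≈ ln(ε_7/ε_6) / ln(ε_6/ε_5)
  = ln(2.372e-21/3.850e-8) / ln(3.850e-8/2.537e-3)
  = ln(6.16104e-14) / ln(1.51754e-05)
  = -30.417946 / -11.095835 ≈ 2.741384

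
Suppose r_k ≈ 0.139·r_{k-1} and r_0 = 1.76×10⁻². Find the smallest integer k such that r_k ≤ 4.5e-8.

7

After k steps, r_k ≈ 1.76×10⁻²·0.139^k.
Need 0.139^k ≤ 4.5e-8/1.76×10⁻² = 2.55682e-06.
k ≥ ln(2.55682e-06)/ln(0.139) = -12.8767/-1.97328 = 6.526.
Smallest integer k = 7.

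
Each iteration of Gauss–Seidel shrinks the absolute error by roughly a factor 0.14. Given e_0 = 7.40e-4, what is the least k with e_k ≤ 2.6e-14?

13

After k steps, e_k ≈ 7.40e-4·0.14^k.
Need 0.14^k ≤ 2.6e-14/7.40e-4 = 3.51351e-11.
k ≥ ln(3.51351e-11)/ln(0.14) = -24.0718/-1.96611 = 12.243.
Smallest integer k = 13.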